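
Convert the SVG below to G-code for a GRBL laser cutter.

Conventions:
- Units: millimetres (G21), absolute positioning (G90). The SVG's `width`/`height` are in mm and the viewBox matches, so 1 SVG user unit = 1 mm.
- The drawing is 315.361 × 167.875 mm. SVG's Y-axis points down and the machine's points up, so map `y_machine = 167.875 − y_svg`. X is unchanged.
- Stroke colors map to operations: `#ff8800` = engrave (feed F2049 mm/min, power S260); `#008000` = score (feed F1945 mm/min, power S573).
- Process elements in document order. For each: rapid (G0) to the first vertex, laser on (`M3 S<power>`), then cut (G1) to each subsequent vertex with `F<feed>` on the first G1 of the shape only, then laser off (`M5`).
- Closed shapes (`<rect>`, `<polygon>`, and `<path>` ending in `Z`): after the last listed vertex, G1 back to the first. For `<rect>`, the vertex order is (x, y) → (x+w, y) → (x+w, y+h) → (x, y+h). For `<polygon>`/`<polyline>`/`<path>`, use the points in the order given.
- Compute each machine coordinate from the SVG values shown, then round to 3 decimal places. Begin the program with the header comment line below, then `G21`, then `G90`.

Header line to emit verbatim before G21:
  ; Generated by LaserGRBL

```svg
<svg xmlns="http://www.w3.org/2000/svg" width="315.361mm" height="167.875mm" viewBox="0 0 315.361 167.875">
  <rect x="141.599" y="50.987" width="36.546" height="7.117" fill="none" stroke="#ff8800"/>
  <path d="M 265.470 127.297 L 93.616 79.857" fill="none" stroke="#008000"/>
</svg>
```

; Generated by LaserGRBL
G21
G90
G0 X141.599 Y116.888
M3 S260
G1 X178.145 Y116.888 F2049
G1 X178.145 Y109.771
G1 X141.599 Y109.771
G1 X141.599 Y116.888
M5
G0 X265.470 Y40.578
M3 S573
G1 X93.616 Y88.018 F1945
M5

viewBox `0 0 315.361 167.875` with mm width/height → 1 unit = 1 mm. Flip: y_m = 167.875 − y_svg.

**Shape 1** — `<rect>` rectangle, stroke `#ff8800` → engrave (S260, F2049). Machine vertices: (141.599,116.888) → (178.145,116.888) → (178.145,109.771) → (141.599,109.771) → (141.599,116.888). Closed: final G1 returns to the first vertex.

**Shape 2** — `<path>` line segment, stroke `#008000` → score (S573, F1945). Machine vertices: (265.470,40.578) → (93.616,88.018). Open path.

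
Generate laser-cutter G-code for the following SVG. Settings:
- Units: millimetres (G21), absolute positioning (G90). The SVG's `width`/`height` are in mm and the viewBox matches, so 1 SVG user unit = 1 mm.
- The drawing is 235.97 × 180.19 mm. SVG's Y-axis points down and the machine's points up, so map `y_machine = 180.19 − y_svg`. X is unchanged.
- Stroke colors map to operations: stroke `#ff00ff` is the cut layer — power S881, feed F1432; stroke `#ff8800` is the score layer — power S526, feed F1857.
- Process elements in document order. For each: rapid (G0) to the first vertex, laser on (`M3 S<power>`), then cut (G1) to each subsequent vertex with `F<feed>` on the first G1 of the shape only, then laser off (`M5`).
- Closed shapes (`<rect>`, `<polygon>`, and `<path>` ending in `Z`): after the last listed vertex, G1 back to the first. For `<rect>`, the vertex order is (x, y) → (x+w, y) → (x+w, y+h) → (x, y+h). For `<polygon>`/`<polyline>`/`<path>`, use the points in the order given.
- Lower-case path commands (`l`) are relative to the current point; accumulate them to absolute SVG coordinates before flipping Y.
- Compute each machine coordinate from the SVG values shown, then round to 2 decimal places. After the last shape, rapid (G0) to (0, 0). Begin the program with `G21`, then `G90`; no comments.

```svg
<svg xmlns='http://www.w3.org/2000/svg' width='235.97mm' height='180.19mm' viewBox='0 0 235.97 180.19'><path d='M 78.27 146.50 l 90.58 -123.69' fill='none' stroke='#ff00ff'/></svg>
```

G21
G90
G0 X78.27 Y33.69
M3 S881
G1 X168.85 Y157.38 F1432
M5
G0 X0.00 Y0.00

Since the viewBox matches the mm dimensions, user units are millimetres directly. The only transform is the Y-flip y_m = 180.19 − y_svg.

Shape 1 is a line segment drawn with `<path>`. Its stroke #ff00ff means cut at S881, F1432. After flipping Y the toolpath is (78.27,33.69) → (168.85,157.38).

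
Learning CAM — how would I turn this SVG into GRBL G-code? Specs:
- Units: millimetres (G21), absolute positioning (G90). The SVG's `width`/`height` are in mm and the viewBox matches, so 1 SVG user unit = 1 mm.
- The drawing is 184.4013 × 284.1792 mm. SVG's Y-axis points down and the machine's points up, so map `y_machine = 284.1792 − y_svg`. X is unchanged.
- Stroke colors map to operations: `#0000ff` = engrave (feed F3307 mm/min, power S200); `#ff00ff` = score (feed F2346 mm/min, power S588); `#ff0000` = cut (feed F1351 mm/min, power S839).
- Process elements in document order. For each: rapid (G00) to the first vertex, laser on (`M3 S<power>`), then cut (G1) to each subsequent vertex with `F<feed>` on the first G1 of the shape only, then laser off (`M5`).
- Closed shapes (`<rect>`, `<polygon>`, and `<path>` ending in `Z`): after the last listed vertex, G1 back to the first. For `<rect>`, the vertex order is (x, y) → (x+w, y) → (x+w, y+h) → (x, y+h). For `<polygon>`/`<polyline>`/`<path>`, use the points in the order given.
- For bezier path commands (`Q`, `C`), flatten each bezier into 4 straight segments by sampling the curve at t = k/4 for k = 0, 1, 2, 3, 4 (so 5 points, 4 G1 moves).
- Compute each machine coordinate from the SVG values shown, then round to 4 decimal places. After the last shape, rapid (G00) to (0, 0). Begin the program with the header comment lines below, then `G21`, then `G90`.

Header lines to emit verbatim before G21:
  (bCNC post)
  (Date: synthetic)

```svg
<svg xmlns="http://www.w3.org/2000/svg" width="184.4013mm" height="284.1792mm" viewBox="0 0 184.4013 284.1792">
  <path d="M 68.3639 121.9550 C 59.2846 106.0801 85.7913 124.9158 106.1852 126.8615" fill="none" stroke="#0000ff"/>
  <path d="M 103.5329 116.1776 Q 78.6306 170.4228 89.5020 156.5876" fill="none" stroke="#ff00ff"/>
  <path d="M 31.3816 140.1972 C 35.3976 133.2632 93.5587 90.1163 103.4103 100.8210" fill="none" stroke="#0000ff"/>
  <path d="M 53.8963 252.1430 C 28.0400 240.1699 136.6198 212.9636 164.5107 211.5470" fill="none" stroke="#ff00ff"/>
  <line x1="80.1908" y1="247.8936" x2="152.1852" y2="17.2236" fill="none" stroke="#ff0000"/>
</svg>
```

1 u = 1 mm; y_m = 284.1792 − y.

[1] `<path>` cubic bezier, #0000ff→engrave S200 F3307: (68.3639,162.2242) → (67.5753,168.4284) → (76.2221,166.4537) → (90.3952,161.1376) → (106.1852,157.3177)

[2] `<path>` quadratic bezier, #ff00ff→score S588 F2346: (103.5329,168.0016) → (93.3176,145.1340) → (87.5740,130.7765) → (86.3022,124.9290) → (89.5020,127.5916)

[3] `<path>` cubic bezier, #0000ff→engrave S200 F3307: (31.3816,143.9820) → (42.9450,154.5652) → (65.2076,170.2846) → (88.5644,182.6968) → (103.4103,183.3582)

[4] `<path>` cubic bezier, #ff00ff→score S588 F2346: (53.8963,32.0362) → (56.3495,43.2313) → (89.0483,56.2929) → (131.8247,67.3752) → (164.5107,72.6322)

[5] `<line>` line segment, #ff0000→cut S839 F1351: (80.1908,36.2856) → (152.1852,266.9556)

(bCNC post)
(Date: synthetic)
G21
G90
G00 X68.3639 Y162.2242
M3 S200
G1 X67.5753 Y168.4284 F3307
G1 X76.2221 Y166.4537
G1 X90.3952 Y161.1376
G1 X106.1852 Y157.3177
M5
G00 X103.5329 Y168.0016
M3 S588
G1 X93.3176 Y145.1340 F2346
G1 X87.5740 Y130.7765
G1 X86.3022 Y124.9290
G1 X89.5020 Y127.5916
M5
G00 X31.3816 Y143.9820
M3 S200
G1 X42.9450 Y154.5652 F3307
G1 X65.2076 Y170.2846
G1 X88.5644 Y182.6968
G1 X103.4103 Y183.3582
M5
G00 X53.8963 Y32.0362
M3 S588
G1 X56.3495 Y43.2313 F2346
G1 X89.0483 Y56.2929
G1 X131.8247 Y67.3752
G1 X164.5107 Y72.6322
M5
G00 X80.1908 Y36.2856
M3 S839
G1 X152.1852 Y266.9556 F1351
M5
G00 X0.0000 Y0.0000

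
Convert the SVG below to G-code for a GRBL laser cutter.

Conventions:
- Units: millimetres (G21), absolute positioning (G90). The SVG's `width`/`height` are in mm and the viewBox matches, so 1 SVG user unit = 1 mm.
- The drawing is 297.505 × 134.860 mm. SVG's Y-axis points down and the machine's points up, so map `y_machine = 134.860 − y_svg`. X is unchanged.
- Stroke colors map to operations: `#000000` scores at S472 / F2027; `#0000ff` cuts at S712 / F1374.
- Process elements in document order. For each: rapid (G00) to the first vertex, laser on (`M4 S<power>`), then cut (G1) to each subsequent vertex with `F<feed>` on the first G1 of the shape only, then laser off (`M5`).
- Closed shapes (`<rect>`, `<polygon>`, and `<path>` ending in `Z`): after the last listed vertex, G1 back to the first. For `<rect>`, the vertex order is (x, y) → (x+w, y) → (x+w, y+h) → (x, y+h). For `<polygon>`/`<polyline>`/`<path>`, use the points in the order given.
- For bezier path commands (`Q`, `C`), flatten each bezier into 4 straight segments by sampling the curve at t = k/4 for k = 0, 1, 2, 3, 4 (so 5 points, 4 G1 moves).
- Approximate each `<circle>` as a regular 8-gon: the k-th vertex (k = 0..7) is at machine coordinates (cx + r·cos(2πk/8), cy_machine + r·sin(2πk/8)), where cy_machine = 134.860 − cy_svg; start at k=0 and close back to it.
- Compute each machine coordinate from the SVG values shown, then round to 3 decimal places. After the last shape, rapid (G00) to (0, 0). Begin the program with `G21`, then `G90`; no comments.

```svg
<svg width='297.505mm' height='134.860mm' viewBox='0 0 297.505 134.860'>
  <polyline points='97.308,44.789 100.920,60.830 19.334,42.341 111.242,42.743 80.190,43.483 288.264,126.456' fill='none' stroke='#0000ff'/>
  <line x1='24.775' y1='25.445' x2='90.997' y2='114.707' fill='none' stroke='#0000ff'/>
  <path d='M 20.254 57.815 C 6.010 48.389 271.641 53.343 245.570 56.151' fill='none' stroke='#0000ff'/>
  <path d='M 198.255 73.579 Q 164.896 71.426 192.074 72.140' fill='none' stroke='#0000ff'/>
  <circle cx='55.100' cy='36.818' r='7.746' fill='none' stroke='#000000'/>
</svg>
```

1 u = 1 mm; y_m = 134.860 − y.

[1] `<polyline>` open polyline, #0000ff→cut S712 F1374: (97.308,90.071) → (100.920,74.030) → (19.334,92.519) → (111.242,92.117) → (80.190,91.377) → (288.264,8.404)

[2] `<line>` line segment, #0000ff→cut S712 F1374: (24.775,109.415) → (90.997,20.153)

[3] `<path>` cubic bezier, #0000ff→cut S712 F1374: (20.254,77.045) → (53.117,81.676) → (137.347,82.465) → (219.360,80.959) → (245.570,78.709)

[4] `<path>` quadratic bezier, #0000ff→cut S712 F1374: (198.255,61.281) → (185.359,62.178) → (180.030,62.717) → (182.269,62.898) → (192.074,62.720)

[5] `<circle>` circle, #000000→score S472 F2027: (62.846,98.042) → (60.577,103.519) → (55.100,105.788) → (49.623,103.519) → (47.354,98.042) → (49.623,92.565) → (55.100,90.296) → (60.577,92.565) → (62.846,98.042) (closed)

G21
G90
G00 X97.308 Y90.071
M4 S712
G1 X100.920 Y74.030 F1374
G1 X19.334 Y92.519
G1 X111.242 Y92.117
G1 X80.190 Y91.377
G1 X288.264 Y8.404
M5
G00 X24.775 Y109.415
M4 S712
G1 X90.997 Y20.153 F1374
M5
G00 X20.254 Y77.045
M4 S712
G1 X53.117 Y81.676 F1374
G1 X137.347 Y82.465
G1 X219.360 Y80.959
G1 X245.570 Y78.709
M5
G00 X198.255 Y61.281
M4 S712
G1 X185.359 Y62.178 F1374
G1 X180.030 Y62.717
G1 X182.269 Y62.898
G1 X192.074 Y62.720
M5
G00 X62.846 Y98.042
M4 S472
G1 X60.577 Y103.519 F2027
G1 X55.100 Y105.788
G1 X49.623 Y103.519
G1 X47.354 Y98.042
G1 X49.623 Y92.565
G1 X55.100 Y90.296
G1 X60.577 Y92.565
G1 X62.846 Y98.042
M5
G00 X0.000 Y0.000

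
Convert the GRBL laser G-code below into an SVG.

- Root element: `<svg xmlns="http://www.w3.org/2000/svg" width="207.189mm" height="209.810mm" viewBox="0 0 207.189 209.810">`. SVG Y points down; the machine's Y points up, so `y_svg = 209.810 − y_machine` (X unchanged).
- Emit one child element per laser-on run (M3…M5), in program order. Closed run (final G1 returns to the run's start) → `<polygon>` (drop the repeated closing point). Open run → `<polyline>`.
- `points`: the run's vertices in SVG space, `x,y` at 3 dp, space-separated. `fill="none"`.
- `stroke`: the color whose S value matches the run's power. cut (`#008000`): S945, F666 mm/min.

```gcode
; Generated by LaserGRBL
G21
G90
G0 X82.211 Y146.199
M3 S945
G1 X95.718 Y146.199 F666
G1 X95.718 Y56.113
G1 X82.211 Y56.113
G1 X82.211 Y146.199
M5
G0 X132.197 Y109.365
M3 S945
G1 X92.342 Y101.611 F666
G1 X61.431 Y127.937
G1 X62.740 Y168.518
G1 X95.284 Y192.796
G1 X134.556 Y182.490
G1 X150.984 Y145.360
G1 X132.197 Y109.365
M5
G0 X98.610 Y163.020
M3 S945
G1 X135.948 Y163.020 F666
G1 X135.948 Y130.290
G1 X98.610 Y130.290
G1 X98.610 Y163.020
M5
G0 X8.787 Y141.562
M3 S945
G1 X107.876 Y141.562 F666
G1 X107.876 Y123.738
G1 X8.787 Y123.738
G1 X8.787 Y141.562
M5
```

Machine Y-up, SVG Y-down with viewBox height 209.810, so y_svg = 209.810 − y_machine; X carries over. Every run uses S945, so all elements get stroke `#008000` (cut).

Run 1: The run returns to its start, so emit a `<polygon>` with points (Y-flipped): 82.211,63.611 95.718,63.611 95.718,153.697 82.211,153.697.

Run 2: The run returns to its start, so emit a `<polygon>` with points (Y-flipped): 132.197,100.445 92.342,108.199 61.431,81.873 62.740,41.292 95.284,17.014 134.556,27.320 150.984,64.450.

Run 3: The run returns to its start, so emit a `<polygon>` with points (Y-flipped): 98.610,46.790 135.948,46.790 135.948,79.520 98.610,79.520.

Run 4: The run returns to its start, so emit a `<polygon>` with points (Y-flipped): 8.787,68.248 107.876,68.248 107.876,86.072 8.787,86.072.

<svg xmlns="http://www.w3.org/2000/svg" width="207.189mm" height="209.810mm" viewBox="0 0 207.189 209.810">
  <polygon points="82.211,63.611 95.718,63.611 95.718,153.697 82.211,153.697" fill="none" stroke="#008000"/>
  <polygon points="132.197,100.445 92.342,108.199 61.431,81.873 62.740,41.292 95.284,17.014 134.556,27.320 150.984,64.450" fill="none" stroke="#008000"/>
  <polygon points="98.610,46.790 135.948,46.790 135.948,79.520 98.610,79.520" fill="none" stroke="#008000"/>
  <polygon points="8.787,68.248 107.876,68.248 107.876,86.072 8.787,86.072" fill="none" stroke="#008000"/>
</svg>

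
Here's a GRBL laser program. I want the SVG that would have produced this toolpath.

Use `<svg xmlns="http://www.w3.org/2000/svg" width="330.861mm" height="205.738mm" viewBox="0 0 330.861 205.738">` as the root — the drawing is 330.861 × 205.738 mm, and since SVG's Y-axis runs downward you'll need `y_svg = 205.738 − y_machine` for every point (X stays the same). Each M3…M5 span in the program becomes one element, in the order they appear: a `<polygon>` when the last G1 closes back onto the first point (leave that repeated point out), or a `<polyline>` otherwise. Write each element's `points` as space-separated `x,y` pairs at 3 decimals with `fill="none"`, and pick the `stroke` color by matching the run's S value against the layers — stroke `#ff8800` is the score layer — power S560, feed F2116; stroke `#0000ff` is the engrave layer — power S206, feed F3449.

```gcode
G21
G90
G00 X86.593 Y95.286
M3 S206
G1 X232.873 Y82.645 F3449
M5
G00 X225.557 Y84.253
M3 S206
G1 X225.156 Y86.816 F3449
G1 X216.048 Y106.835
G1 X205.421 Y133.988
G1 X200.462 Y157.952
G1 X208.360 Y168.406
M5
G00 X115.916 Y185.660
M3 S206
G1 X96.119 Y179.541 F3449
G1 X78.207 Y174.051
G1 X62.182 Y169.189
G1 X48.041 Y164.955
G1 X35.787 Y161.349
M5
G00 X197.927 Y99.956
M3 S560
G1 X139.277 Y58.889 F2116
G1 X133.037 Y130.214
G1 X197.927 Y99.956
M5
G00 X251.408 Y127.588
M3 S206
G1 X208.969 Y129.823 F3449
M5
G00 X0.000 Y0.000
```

<svg xmlns="http://www.w3.org/2000/svg" width="330.861mm" height="205.738mm" viewBox="0 0 330.861 205.738">
  <polyline points="86.593,110.452 232.873,123.093" fill="none" stroke="#0000ff"/>
  <polyline points="225.557,121.485 225.156,118.922 216.048,98.903 205.421,71.750 200.462,47.786 208.360,37.332" fill="none" stroke="#0000ff"/>
  <polyline points="115.916,20.078 96.119,26.197 78.207,31.687 62.182,36.549 48.041,40.783 35.787,44.389" fill="none" stroke="#0000ff"/>
  <polygon points="197.927,105.782 139.277,146.849 133.037,75.524" fill="none" stroke="#ff8800"/>
  <polyline points="251.408,78.150 208.969,75.915" fill="none" stroke="#0000ff"/>
</svg>

y_svg = 205.738 − y_m.

[1] S206→`#0000ff` (engrave); open run; points: 86.593,110.452 232.873,123.093

[2] S206→`#0000ff` (engrave); open run; points: 225.557,121.485 225.156,118.922 216.048,98.903 205.421,71.750 200.462,47.786 208.360,37.332

[3] S206→`#0000ff` (engrave); open run; points: 115.916,20.078 96.119,26.197 78.207,31.687 62.182,36.549 48.041,40.783 35.787,44.389

[4] S560→`#ff8800` (score); closed run; points: 197.927,105.782 139.277,146.849 133.037,75.524

[5] S206→`#0000ff` (engrave); open run; points: 251.408,78.150 208.969,75.915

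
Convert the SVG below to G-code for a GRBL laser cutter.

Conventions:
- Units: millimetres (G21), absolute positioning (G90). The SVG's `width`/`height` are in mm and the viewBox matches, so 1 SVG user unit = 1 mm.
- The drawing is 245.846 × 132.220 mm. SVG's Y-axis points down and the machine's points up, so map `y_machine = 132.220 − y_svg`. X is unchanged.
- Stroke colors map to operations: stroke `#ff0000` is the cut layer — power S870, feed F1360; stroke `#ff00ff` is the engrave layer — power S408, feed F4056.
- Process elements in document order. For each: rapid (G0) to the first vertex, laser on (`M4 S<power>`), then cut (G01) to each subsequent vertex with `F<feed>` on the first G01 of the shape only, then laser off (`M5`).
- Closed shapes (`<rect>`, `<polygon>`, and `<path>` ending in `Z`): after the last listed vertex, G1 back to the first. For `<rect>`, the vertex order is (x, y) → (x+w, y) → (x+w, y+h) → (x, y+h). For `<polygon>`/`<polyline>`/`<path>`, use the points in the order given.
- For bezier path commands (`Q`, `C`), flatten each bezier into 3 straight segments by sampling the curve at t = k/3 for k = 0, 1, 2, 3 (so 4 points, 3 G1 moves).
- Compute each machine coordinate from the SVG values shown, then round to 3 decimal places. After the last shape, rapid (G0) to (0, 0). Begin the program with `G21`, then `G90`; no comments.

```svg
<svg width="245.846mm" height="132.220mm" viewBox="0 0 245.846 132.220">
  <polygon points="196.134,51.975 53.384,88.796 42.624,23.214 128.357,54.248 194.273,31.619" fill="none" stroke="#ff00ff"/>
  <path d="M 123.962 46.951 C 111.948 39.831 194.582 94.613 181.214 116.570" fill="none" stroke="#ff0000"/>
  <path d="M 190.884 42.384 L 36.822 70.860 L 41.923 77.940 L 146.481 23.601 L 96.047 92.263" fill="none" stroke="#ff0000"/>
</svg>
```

Since the viewBox matches the mm dimensions, user units are millimetres directly. The only transform is the Y-flip y_m = 132.220 − y_svg.

Shape 1 is a closed polygon drawn with `<polygon>`. Its stroke #ff00ff means engrave at S408, F4056. After flipping Y the toolpath is (196.134,80.245) → (53.384,43.424) → (42.624,109.006) → (128.357,77.972) → (194.273,100.601) → (196.134,80.245), returning to the start.

Shape 2 is a cubic bezier drawn with `<path>`. Its stroke #ff0000 means cut at S870, F1360. After flipping Y the toolpath is (123.962,85.269) → (136.436,75.263) → (169.642,45.040) → (181.214,15.650).

Shape 3 is a open polyline drawn with `<path>`. Its stroke #ff0000 means cut at S870, F1360. After flipping Y the toolpath is (190.884,89.836) → (36.822,61.360) → (41.923,54.280) → (146.481,108.619) → (96.047,39.957).

G21
G90
G0 X196.134 Y80.245
M4 S408
G01 X53.384 Y43.424 F4056
G01 X42.624 Y109.006
G01 X128.357 Y77.972
G01 X194.273 Y100.601
G01 X196.134 Y80.245
M5
G0 X123.962 Y85.269
M4 S870
G01 X136.436 Y75.263 F1360
G01 X169.642 Y45.040
G01 X181.214 Y15.650
M5
G0 X190.884 Y89.836
M4 S870
G01 X36.822 Y61.360 F1360
G01 X41.923 Y54.280
G01 X146.481 Y108.619
G01 X96.047 Y39.957
M5
G0 X0.000 Y0.000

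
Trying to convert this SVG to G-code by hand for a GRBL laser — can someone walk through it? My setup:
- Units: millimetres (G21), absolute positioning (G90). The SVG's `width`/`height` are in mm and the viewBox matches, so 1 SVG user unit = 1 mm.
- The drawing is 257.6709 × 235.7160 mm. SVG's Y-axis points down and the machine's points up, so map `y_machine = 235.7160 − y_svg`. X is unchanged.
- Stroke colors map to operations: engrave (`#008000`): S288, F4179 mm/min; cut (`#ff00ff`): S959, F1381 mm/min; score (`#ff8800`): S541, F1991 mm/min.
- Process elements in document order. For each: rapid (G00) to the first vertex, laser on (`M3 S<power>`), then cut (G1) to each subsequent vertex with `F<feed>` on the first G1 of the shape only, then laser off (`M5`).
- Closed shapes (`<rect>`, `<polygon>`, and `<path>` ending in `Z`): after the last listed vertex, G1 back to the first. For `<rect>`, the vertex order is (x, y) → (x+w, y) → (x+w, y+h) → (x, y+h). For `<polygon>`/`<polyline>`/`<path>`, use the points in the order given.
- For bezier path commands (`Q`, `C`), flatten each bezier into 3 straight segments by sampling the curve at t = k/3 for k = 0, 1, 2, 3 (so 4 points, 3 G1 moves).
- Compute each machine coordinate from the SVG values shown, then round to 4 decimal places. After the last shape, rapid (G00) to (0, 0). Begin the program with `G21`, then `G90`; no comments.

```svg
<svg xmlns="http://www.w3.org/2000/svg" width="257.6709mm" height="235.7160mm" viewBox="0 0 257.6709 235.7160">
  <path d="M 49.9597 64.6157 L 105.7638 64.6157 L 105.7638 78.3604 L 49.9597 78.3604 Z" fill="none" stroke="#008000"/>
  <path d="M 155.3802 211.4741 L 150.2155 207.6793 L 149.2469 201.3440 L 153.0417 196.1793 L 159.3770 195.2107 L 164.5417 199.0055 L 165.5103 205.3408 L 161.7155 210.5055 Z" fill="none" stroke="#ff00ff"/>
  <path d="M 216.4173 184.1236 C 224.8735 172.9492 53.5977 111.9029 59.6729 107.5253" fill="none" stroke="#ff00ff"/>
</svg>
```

G21
G90
G00 X49.9597 Y171.1003
M3 S288
G1 X105.7638 Y171.1003 F4179
G1 X105.7638 Y157.3556
G1 X49.9597 Y157.3556
G1 X49.9597 Y171.1003
M5
G00 X155.3802 Y24.2419
M3 S959
G1 X150.2155 Y28.0367 F1381
G1 X149.2469 Y34.3720
G1 X153.0417 Y39.5367
G1 X159.3770 Y40.5053
G1 X164.5417 Y36.7105
G1 X165.5103 Y30.3752
G1 X161.7155 Y25.2105
G1 X155.3802 Y24.2419
M5
G00 X216.4173 Y51.5924
M3 S959
G1 X178.1881 Y75.4448 F1381
G1 X99.4894 Y108.8695
G1 X59.6729 Y128.1907
M5
G00 X0.0000 Y0.0000

Since the viewBox matches the mm dimensions, user units are millimetres directly. The only transform is the Y-flip y_m = 235.7160 − y_svg.

Shape 1 is a rectangle drawn with `<path>`. Its stroke #008000 means engrave at S288, F4179. After flipping Y the toolpath is (49.9597,171.1003) → (105.7638,171.1003) → (105.7638,157.3556) → (49.9597,157.3556) → (49.9597,171.1003), returning to the start.

Shape 2 is a regular polygon drawn with `<path>`. Its stroke #ff00ff means cut at S959, F1381. After flipping Y the toolpath is (155.3802,24.2419) → (150.2155,28.0367) → (149.2469,34.3720) → (153.0417,39.5367) → (159.3770,40.5053) → (164.5417,36.7105) → (165.5103,30.3752) → (161.7155,25.2105) → (155.3802,24.2419), returning to the start.

Shape 3 is a cubic bezier drawn with `<path>`. Its stroke #ff00ff means cut at S959, F1381. After flipping Y the toolpath is (216.4173,51.5924) → (178.1881,75.4448) → (99.4894,108.8695) → (59.6729,128.1907).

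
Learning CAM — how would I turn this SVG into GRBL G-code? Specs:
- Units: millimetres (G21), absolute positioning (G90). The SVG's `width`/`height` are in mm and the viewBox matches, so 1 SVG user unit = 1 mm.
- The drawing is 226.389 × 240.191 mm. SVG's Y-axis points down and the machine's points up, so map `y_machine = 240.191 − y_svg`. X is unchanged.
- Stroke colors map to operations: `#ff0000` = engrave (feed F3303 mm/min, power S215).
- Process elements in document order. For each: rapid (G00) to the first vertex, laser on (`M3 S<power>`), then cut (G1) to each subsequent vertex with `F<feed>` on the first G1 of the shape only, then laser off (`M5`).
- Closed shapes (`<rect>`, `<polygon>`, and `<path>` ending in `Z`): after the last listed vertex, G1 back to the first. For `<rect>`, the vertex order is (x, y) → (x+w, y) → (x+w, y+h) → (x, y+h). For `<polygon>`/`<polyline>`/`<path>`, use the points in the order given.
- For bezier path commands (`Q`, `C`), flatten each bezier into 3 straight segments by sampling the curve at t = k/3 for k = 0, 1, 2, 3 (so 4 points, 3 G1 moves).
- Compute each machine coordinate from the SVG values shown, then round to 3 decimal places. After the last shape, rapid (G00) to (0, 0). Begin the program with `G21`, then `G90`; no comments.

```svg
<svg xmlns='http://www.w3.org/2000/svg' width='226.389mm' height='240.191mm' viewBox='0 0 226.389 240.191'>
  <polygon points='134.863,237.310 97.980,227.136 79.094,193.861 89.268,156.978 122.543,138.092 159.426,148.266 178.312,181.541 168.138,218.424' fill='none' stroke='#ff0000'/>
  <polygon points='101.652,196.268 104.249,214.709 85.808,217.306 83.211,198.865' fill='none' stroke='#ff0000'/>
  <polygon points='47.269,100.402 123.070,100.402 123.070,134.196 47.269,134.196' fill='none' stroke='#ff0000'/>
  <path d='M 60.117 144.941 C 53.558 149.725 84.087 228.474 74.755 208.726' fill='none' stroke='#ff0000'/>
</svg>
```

G21
G90
G00 X134.863 Y2.881
M3 S215
G1 X97.980 Y13.055 F3303
G1 X79.094 Y46.330
G1 X89.268 Y83.213
G1 X122.543 Y102.099
G1 X159.426 Y91.925
G1 X178.312 Y58.650
G1 X168.138 Y21.767
G1 X134.863 Y2.881
M5
G00 X101.652 Y43.923
M3 S215
G1 X104.249 Y25.482 F3303
G1 X85.808 Y22.885
G1 X83.211 Y41.326
G1 X101.652 Y43.923
M5
G00 X47.269 Y139.789
M3 S215
G1 X123.070 Y139.789 F3303
G1 X123.070 Y105.995
G1 X47.269 Y105.995
G1 X47.269 Y139.789
M5
G00 X60.117 Y95.250
M3 S215
G1 X63.071 Y72.198 F3303
G1 X73.650 Y38.162
G1 X74.755 Y31.465
M5
G00 X0.000 Y0.000

Since the viewBox matches the mm dimensions, user units are millimetres directly. The only transform is the Y-flip y_m = 240.191 − y_svg.

Shape 1 is a regular polygon drawn with `<polygon>`. Its stroke #ff0000 means engrave at S215, F3303. After flipping Y the toolpath is (134.863,2.881) → (97.980,13.055) → (79.094,46.330) → (89.268,83.213) → (122.543,102.099) → (159.426,91.925) → (178.312,58.650) → (168.138,21.767) → (134.863,2.881), returning to the start.

Shape 2 is a regular polygon drawn with `<polygon>`. Its stroke #ff0000 means engrave at S215, F3303. After flipping Y the toolpath is (101.652,43.923) → (104.249,25.482) → (85.808,22.885) → (83.211,41.326) → (101.652,43.923), returning to the start.

Shape 3 is a rectangle drawn with `<polygon>`. Its stroke #ff0000 means engrave at S215, F3303. After flipping Y the toolpath is (47.269,139.789) → (123.070,139.789) → (123.070,105.995) → (47.269,105.995) → (47.269,139.789), returning to the start.

Shape 4 is a cubic bezier drawn with `<path>`. Its stroke #ff0000 means engrave at S215, F3303. After flipping Y the toolpath is (60.117,95.250) → (63.071,72.198) → (73.650,38.162) → (74.755,31.465).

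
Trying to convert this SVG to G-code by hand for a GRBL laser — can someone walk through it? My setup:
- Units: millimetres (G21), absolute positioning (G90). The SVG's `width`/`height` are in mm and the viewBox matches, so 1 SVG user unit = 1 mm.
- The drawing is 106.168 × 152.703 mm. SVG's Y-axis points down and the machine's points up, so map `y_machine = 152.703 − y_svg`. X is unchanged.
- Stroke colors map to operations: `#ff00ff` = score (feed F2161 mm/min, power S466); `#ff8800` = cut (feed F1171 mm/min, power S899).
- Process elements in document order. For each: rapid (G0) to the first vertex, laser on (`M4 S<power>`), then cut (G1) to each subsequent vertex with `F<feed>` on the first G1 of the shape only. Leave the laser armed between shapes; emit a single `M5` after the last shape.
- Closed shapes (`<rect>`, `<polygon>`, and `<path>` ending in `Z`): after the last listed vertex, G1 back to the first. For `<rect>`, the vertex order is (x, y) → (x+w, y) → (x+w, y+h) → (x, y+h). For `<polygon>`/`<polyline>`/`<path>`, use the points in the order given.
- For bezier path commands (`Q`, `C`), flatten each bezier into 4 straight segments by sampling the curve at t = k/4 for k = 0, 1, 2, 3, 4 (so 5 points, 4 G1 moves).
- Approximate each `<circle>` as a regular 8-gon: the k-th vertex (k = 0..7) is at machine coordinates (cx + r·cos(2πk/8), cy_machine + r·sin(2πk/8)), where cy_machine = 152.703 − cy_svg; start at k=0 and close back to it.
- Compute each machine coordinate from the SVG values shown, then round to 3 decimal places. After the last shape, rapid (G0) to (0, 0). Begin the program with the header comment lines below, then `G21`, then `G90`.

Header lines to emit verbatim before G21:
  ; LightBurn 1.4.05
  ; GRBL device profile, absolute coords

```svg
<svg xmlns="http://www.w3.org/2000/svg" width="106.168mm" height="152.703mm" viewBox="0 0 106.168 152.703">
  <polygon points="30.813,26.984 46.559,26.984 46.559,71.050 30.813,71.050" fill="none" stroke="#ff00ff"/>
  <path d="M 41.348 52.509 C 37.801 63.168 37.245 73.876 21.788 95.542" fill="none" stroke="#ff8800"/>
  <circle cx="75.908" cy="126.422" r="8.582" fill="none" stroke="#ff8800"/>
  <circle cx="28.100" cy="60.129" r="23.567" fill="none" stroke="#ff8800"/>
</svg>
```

viewBox `0 0 106.168 152.703` with mm width/height → 1 unit = 1 mm. Flip: y_m = 152.703 − y_svg.

**Shape 1** — `<polygon>` rectangle, stroke `#ff00ff` → score (S466, F2161). Machine vertices: (30.813,125.719) → (46.559,125.719) → (46.559,81.653) → (30.813,81.653) → (30.813,125.719). Closed: final G1 returns to the first vertex.

**Shape 2** — `<path>` cubic bezier, stroke `#ff8800` → cut (S899, F1171). Control points (SVG): P0=(41.348,52.509), P1=(37.801,63.168), P2=(37.245,73.876), P3=(21.788,95.542); sampled at t=k/4. Machine vertices: (41.348,100.194) → (38.969,92.020) → (36.034,82.805) → (30.866,71.526) → (21.788,57.161). Open path.

**Shape 3** — `<circle>` circle, stroke `#ff8800` → cut (S899, F1171). Machine vertices: (84.490,26.281) → (81.976,32.349) → (75.908,34.863) → (69.840,32.349) → (67.326,26.281) → (69.840,20.213) → (75.908,17.699) → (81.976,20.213) → (84.490,26.281). Closed: final G1 returns to the first vertex.

**Shape 4** — `<circle>` circle, stroke `#ff8800` → cut (S899, F1171). Machine vertices: (51.667,92.574) → (44.764,109.238) → (28.100,116.141) → (11.436,109.238) → (4.533,92.574) → (11.436,75.910) → (28.100,69.007) → (44.764,75.910) → (51.667,92.574). Closed: final G1 returns to the first vertex.

; LightBurn 1.4.05
; GRBL device profile, absolute coords
G21
G90
G0 X30.813 Y125.719
M4 S466
G1 X46.559 Y125.719 F2161
G1 X46.559 Y81.653
G1 X30.813 Y81.653
G1 X30.813 Y125.719
G0 X41.348 Y100.194
M4 S899
G1 X38.969 Y92.020 F1171
G1 X36.034 Y82.805
G1 X30.866 Y71.526
G1 X21.788 Y57.161
G0 X84.490 Y26.281
M4 S899
G1 X81.976 Y32.349 F1171
G1 X75.908 Y34.863
G1 X69.840 Y32.349
G1 X67.326 Y26.281
G1 X69.840 Y20.213
G1 X75.908 Y17.699
G1 X81.976 Y20.213
G1 X84.490 Y26.281
G0 X51.667 Y92.574
M4 S899
G1 X44.764 Y109.238 F1171
G1 X28.100 Y116.141
G1 X11.436 Y109.238
G1 X4.533 Y92.574
G1 X11.436 Y75.910
G1 X28.100 Y69.007
G1 X44.764 Y75.910
G1 X51.667 Y92.574
M5
G0 X0.000 Y0.000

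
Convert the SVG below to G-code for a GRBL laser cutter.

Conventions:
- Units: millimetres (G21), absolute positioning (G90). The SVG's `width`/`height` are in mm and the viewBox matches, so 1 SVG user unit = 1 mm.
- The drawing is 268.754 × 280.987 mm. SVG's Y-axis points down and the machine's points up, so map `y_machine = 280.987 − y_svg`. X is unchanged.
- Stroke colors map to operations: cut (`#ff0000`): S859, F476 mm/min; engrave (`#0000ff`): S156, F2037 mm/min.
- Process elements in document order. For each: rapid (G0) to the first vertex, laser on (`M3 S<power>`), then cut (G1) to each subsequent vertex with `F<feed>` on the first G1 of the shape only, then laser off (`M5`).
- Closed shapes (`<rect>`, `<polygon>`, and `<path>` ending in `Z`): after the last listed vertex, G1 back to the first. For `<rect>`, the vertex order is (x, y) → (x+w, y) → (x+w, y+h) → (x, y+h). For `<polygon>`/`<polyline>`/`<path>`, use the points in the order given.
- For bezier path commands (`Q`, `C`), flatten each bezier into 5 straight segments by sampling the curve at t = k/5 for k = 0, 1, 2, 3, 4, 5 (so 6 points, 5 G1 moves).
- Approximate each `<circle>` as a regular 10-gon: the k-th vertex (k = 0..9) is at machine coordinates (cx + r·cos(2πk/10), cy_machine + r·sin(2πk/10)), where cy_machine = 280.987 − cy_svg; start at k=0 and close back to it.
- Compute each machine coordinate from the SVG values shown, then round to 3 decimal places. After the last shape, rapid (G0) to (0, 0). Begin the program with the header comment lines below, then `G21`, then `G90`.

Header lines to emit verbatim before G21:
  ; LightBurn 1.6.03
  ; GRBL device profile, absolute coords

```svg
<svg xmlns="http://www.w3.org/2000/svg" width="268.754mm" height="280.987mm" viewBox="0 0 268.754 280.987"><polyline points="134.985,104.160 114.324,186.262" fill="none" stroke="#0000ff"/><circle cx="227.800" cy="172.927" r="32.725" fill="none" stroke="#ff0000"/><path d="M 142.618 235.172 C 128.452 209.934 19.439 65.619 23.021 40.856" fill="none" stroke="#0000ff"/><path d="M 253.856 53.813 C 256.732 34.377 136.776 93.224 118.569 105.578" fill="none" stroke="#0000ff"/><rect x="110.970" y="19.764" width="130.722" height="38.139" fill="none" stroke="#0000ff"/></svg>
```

; LightBurn 1.6.03
; GRBL device profile, absolute coords
G21
G90
G0 X134.985 Y176.827
M3 S156
G1 X114.324 Y94.725 F2037
M5
G0 X260.525 Y108.060
M3 S859
G1 X254.275 Y127.295 F476
G1 X237.913 Y139.183
G1 X217.687 Y139.183
G1 X201.325 Y127.295
G1 X195.075 Y108.060
G1 X201.325 Y88.825
G1 X217.687 Y76.937
G1 X237.913 Y76.937
G1 X254.275 Y88.825
G1 X260.525 Y108.060
M5
G0 X142.618 Y45.815
M3 S156
G1 X124.396 Y73.338 F2037
G1 X93.369 Y117.985
G1 X59.492 Y168.303
G1 X32.724 Y212.836
G1 X23.021 Y240.131
M5
G0 X253.856 Y227.174
M3 S156
G1 X242.638 Y230.440 F2037
G1 X212.721 Y220.907
G1 X174.884 Y204.565
G1 X139.906 Y187.402
G1 X118.569 Y175.409
M5
G0 X110.970 Y261.223
M3 S156
G1 X241.692 Y261.223 F2037
G1 X241.692 Y223.084
G1 X110.970 Y223.084
G1 X110.970 Y261.223
M5
G0 X0.000 Y0.000

Since the viewBox matches the mm dimensions, user units are millimetres directly. The only transform is the Y-flip y_m = 280.987 − y_svg.

Shape 1 is a line segment drawn with `<polyline>`. Its stroke #0000ff means engrave at S156, F2037. After flipping Y the toolpath is (134.985,176.827) → (114.324,94.725).

Shape 2 is a circle drawn with `<circle>`. Its stroke #ff0000 means cut at S859, F476. After flipping Y the toolpath is (260.525,108.060) → (254.275,127.295) → (237.913,139.183) → (217.687,139.183) → (201.325,127.295) → (195.075,108.060) → (201.325,88.825) → (217.687,76.937) → (237.913,76.937) → (254.275,88.825) → (260.525,108.060), returning to the start.

Shape 3 is a cubic bezier drawn with `<path>`. Its stroke #0000ff means engrave at S156, F2037. After flipping Y the toolpath is (142.618,45.815) → (124.396,73.338) → (93.369,117.985) → (59.492,168.303) → (32.724,212.836) → (23.021,240.131).

Shape 4 is a cubic bezier drawn with `<path>`. Its stroke #0000ff means engrave at S156, F2037. After flipping Y the toolpath is (253.856,227.174) → (242.638,230.440) → (212.721,220.907) → (174.884,204.565) → (139.906,187.402) → (118.569,175.409).

Shape 5 is a rectangle drawn with `<rect>`. Its stroke #0000ff means engrave at S156, F2037. After flipping Y the toolpath is (110.970,261.223) → (241.692,261.223) → (241.692,223.084) → (110.970,223.084) → (110.970,261.223), returning to the start.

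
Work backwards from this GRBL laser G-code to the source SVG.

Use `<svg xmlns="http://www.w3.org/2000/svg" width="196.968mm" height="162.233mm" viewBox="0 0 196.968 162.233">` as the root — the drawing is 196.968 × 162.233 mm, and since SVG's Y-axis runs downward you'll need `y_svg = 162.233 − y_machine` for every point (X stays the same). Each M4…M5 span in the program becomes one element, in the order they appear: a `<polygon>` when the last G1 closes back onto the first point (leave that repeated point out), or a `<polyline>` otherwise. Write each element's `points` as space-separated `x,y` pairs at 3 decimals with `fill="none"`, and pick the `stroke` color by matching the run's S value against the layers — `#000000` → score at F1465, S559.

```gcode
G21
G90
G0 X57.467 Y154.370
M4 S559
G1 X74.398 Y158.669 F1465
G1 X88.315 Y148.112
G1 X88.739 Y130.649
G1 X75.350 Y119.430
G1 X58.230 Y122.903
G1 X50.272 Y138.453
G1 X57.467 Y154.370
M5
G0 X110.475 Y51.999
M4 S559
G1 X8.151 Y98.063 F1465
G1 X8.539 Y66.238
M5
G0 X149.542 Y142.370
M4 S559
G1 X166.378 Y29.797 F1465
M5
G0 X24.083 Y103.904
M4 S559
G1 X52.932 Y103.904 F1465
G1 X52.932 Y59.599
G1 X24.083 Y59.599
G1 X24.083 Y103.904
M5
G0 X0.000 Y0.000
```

Each laser-on run becomes one SVG element. Flip Y back into SVG space with y_svg = 162.233 − y_machine. Every run uses S559, so all elements get stroke `#000000` (score).

Run 1: The run returns to its start, so emit a `<polygon>` with points (Y-flipped): 57.467,7.863 74.398,3.564 88.315,14.121 88.739,31.584 75.350,42.803 58.230,39.330 50.272,23.780.

Run 2: The run is open, so emit a `<polyline>` with points (Y-flipped): 110.475,110.234 8.151,64.170 8.539,95.995.

Run 3: The run is open, so emit a `<polyline>` with points (Y-flipped): 149.542,19.863 166.378,132.436.

Run 4: The run returns to its start, so emit a `<polygon>` with points (Y-flipped): 24.083,58.329 52.932,58.329 52.932,102.634 24.083,102.634.

<svg xmlns="http://www.w3.org/2000/svg" width="196.968mm" height="162.233mm" viewBox="0 0 196.968 162.233">
  <polygon points="57.467,7.863 74.398,3.564 88.315,14.121 88.739,31.584 75.350,42.803 58.230,39.330 50.272,23.780" fill="none" stroke="#000000"/>
  <polyline points="110.475,110.234 8.151,64.170 8.539,95.995" fill="none" stroke="#000000"/>
  <polyline points="149.542,19.863 166.378,132.436" fill="none" stroke="#000000"/>
  <polygon points="24.083,58.329 52.932,58.329 52.932,102.634 24.083,102.634" fill="none" stroke="#000000"/>
</svg>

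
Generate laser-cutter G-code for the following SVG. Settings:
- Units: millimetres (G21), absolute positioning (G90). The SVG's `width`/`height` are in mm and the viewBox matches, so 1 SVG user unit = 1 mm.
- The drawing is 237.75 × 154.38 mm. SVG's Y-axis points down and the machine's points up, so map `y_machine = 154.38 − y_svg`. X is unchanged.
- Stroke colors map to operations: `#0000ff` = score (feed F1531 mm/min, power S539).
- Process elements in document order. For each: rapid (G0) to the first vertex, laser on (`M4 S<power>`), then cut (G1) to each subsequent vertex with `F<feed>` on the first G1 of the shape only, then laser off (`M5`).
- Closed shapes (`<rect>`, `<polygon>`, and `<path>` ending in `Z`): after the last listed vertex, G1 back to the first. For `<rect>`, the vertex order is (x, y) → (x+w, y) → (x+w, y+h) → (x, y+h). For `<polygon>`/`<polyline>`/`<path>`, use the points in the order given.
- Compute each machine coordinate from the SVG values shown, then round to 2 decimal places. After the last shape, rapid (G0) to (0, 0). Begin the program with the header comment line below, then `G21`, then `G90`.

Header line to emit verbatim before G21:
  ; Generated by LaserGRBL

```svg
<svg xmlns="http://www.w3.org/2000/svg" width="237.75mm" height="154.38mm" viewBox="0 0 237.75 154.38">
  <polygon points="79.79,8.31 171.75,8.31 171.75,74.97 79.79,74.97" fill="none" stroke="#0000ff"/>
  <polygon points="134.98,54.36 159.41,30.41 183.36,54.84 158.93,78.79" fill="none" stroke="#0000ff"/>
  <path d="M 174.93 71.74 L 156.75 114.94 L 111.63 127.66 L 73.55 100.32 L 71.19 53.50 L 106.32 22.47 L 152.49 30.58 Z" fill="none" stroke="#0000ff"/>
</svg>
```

Since the viewBox matches the mm dimensions, user units are millimetres directly. The only transform is the Y-flip y_m = 154.38 − y_svg.

Shape 1 is a rectangle drawn with `<polygon>`. Its stroke #0000ff means score at S539, F1531. After flipping Y the toolpath is (79.79,146.07) → (171.75,146.07) → (171.75,79.41) → (79.79,79.41) → (79.79,146.07), returning to the start.

Shape 2 is a regular polygon drawn with `<polygon>`. Its stroke #0000ff means score at S539, F1531. After flipping Y the toolpath is (134.98,100.02) → (159.41,123.97) → (183.36,99.54) → (158.93,75.59) → (134.98,100.02), returning to the start.

Shape 3 is a regular polygon drawn with `<path>`. Its stroke #0000ff means score at S539, F1531. After flipping Y the toolpath is (174.93,82.64) → (156.75,39.44) → (111.63,26.72) → (73.55,54.06) → (71.19,100.88) → (106.32,131.91) → (152.49,123.80) → (174.93,82.64), returning to the start.

; Generated by LaserGRBL
G21
G90
G0 X79.79 Y146.07
M4 S539
G1 X171.75 Y146.07 F1531
G1 X171.75 Y79.41
G1 X79.79 Y79.41
G1 X79.79 Y146.07
M5
G0 X134.98 Y100.02
M4 S539
G1 X159.41 Y123.97 F1531
G1 X183.36 Y99.54
G1 X158.93 Y75.59
G1 X134.98 Y100.02
M5
G0 X174.93 Y82.64
M4 S539
G1 X156.75 Y39.44 F1531
G1 X111.63 Y26.72
G1 X73.55 Y54.06
G1 X71.19 Y100.88
G1 X106.32 Y131.91
G1 X152.49 Y123.80
G1 X174.93 Y82.64
M5
G0 X0.00 Y0.00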